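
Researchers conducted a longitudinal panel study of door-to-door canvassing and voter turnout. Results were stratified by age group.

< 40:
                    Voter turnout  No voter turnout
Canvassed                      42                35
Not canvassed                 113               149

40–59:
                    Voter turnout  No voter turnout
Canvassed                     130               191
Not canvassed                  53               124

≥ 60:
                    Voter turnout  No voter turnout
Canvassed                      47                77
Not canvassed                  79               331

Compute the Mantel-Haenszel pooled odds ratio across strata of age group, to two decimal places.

OR_MH = Σ(aᵢdᵢ/nᵢ) / Σ(bᵢcᵢ/nᵢ), where nᵢ is the stratum total.
Stratum 1 (< 40): n = 339; a·d/n = 42·149/339 = 18.4602; b·c/n = 35·113/339 = 11.6667
Stratum 2 (40–59): n = 498; a·d/n = 130·124/498 = 32.3695; b·c/n = 191·53/498 = 20.3273
Stratum 3 (≥ 60): n = 534; a·d/n = 47·331/534 = 29.1330; b·c/n = 77·79/534 = 11.3914
OR_MH = (18.4602 + 32.3695 + 29.1330) / (11.6667 + 20.3273 + 11.3914) = 79.9626 / 43.3854 = 1.84308

1.84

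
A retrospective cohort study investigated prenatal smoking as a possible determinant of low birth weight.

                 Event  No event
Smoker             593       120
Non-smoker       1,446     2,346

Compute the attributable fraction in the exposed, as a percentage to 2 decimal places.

54.15

Cells: a = 593, b = 120, c = 1446, d = 2346.
Risk in exposed = 593/713 = 0.83170; risk in unexposed = 1446/3792 = 0.38133.
RR = 0.83170/0.38133 = 2.18105
AR% = (RR − 1)/RR × 100 = (2.18105 − 1)/2.18105 × 100 = 54.1505%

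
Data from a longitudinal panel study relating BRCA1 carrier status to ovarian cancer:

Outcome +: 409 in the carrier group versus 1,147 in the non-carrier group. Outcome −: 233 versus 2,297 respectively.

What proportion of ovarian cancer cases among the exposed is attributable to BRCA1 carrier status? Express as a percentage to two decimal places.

From the description: a = 409, b = 233, c = 1147, d = 2297.
Risk in exposed = 409/642 = 0.63707; risk in unexposed = 1147/3444 = 0.33304.
RR = 0.63707/0.33304 = 1.91288
AR% = (RR − 1)/RR × 100 = (1.91288 − 1)/1.91288 × 100 = 47.7228%

47.72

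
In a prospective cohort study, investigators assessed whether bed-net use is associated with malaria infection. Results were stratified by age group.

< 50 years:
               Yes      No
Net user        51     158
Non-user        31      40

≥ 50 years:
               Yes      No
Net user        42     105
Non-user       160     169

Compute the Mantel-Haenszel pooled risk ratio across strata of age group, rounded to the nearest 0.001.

0.578

RR_MH = Σ(aᵢ·n₀ᵢ/nᵢ) / Σ(cᵢ·n₁ᵢ/nᵢ), with n₁ᵢ = aᵢ+bᵢ (exposed), n₀ᵢ = cᵢ+dᵢ (unexposed), nᵢ = n₁ᵢ+n₀ᵢ.
Stratum 1 (< 50 years): n₁ = 209, n₀ = 71, n = 280; a·n₀/n = 51·71/280 = 12.9321; c·n₁/n = 31·209/280 = 23.1393
Stratum 2 (≥ 50 years): n₁ = 147, n₀ = 329, n = 476; a·n₀/n = 42·329/476 = 29.0294; c·n₁/n = 160·147/476 = 49.4118
RR_MH = (12.9321 + 29.0294) / (23.1393 + 49.4118) = 41.9616 / 72.5511 = 0.57837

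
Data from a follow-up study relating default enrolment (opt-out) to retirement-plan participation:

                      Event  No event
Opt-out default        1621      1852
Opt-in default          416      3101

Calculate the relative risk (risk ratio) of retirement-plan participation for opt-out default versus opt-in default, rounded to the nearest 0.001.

Cells: a = 1621, b = 1852, c = 416, d = 3101.
Risk in exposed = 1621/3473 = 0.46674; risk in unexposed = 416/3517 = 0.11828.
RR = 0.46674 / 0.11828 = 3.94600
The risk among the exposed is 3.95 times that among the unexposed.

3.946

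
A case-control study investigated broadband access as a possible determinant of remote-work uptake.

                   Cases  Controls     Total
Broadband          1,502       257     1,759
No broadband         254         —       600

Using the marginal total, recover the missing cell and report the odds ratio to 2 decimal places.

The missing cell is in the unexposed row: 600 − 254 = 346.
So a = 1502, b = 257, c = 254, d = 346.
OR = (a·d)/(b·c) = (1502 × 346) / (257 × 254) = 519692 / 65278 = 7.96121

7.96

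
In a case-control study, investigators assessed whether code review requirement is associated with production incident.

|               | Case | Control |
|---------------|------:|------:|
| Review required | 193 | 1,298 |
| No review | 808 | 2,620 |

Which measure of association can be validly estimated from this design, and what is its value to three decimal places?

Cells: a = 193, b = 1298, c = 808, d = 2620.
This is a case-control study: participants were sampled on outcome status, so risks in the source population cannot be estimated directly — relative risk is not valid here. The odds ratio is the appropriate measure.
OR = (a·d)/(b·c) = (193 × 2620) / (1298 × 808) = 505660 / 1048784 = 0.48214

0.482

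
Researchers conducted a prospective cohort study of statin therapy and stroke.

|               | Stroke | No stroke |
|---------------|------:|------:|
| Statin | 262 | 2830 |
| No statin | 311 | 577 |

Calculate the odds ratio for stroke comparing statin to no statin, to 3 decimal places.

0.172

Cells: a = 262, b = 2830, c = 311, d = 577.
OR = (a·d)/(b·c) = (262 × 577) / (2830 × 311) = 151174 / 880130 = 0.17176
Exposure is associated with lower odds of stroke (OR = 0.17 < 1).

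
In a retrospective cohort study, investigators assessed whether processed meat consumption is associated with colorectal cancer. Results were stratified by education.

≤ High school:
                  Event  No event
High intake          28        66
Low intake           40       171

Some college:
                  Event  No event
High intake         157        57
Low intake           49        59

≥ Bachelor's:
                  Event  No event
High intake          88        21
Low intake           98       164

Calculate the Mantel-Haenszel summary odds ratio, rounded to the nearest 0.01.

3.64

OR_MH = Σ(aᵢdᵢ/nᵢ) / Σ(bᵢcᵢ/nᵢ), where nᵢ is the stratum total.
Stratum 1 (≤ High school): n = 305; a·d/n = 28·171/305 = 15.6984; b·c/n = 66·40/305 = 8.6557
Stratum 2 (Some college): n = 322; a·d/n = 157·59/322 = 28.7671; b·c/n = 57·49/322 = 8.6739
Stratum 3 (≥ Bachelor's): n = 371; a·d/n = 88·164/371 = 38.9003; b·c/n = 21·98/371 = 5.5472
OR_MH = (15.6984 + 28.7671 + 38.9003) / (8.6557 + 8.6739 + 5.5472) = 83.3657 / 22.8768 = 3.64411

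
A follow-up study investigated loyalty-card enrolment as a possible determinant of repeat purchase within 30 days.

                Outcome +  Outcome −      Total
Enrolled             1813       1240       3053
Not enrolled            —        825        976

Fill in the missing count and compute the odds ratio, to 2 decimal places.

The missing cell is in the unexposed row: 976 − 825 = 151.
So a = 1813, b = 1240, c = 151, d = 825.
OR = (a·d)/(b·c) = (1813 × 825) / (1240 × 151) = 1495725 / 187240 = 7.98828

7.99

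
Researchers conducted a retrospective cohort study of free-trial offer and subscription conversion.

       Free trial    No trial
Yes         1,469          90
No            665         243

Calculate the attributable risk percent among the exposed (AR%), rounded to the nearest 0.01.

60.74

Reading the table with exposure as columns: a = 1469 (Free trial, case), b = 665 (Free trial, non-case), c = 90 (No trial, case), d = 243.
Risk in exposed = 1469/2134 = 0.68838; risk in unexposed = 90/333 = 0.27027.
RR = 0.68838/0.27027 = 2.54700
AR% = (RR − 1)/RR × 100 = (2.54700 − 1)/2.54700 × 100 = 60.7381%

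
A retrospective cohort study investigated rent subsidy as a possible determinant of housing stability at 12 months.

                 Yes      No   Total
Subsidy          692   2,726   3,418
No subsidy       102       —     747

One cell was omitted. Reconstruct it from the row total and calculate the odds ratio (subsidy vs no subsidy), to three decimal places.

The missing cell is in the unexposed row: 747 − 102 = 645.
So a = 692, b = 2726, c = 102, d = 645.
OR = (a·d)/(b·c) = (692 × 645) / (2726 × 102) = 446340 / 278052 = 1.60524

1.605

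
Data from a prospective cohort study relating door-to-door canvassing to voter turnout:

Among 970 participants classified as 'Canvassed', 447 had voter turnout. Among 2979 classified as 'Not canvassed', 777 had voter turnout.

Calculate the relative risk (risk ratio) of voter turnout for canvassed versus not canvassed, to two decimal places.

1.77

From the description: a = 447, b = 523, c = 777, d = 2202.
Risk in exposed = 447/970 = 0.46082; risk in unexposed = 777/2979 = 0.26083.
RR = 0.46082 / 0.26083 = 1.76679
The risk among the exposed is 1.77 times that among the unexposed.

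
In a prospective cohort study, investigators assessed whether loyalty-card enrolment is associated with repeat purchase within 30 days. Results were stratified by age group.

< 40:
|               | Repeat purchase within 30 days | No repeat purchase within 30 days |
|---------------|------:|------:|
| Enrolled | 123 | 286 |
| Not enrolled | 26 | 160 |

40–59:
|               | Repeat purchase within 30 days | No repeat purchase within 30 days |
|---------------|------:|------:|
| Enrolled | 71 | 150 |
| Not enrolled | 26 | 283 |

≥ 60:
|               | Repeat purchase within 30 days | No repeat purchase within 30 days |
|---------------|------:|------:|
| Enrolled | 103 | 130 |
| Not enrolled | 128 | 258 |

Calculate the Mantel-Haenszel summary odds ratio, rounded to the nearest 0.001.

2.437

OR_MH = Σ(aᵢdᵢ/nᵢ) / Σ(bᵢcᵢ/nᵢ), where nᵢ is the stratum total.
Stratum 1 (< 40): n = 595; a·d/n = 123·160/595 = 33.0756; b·c/n = 286·26/595 = 12.4975
Stratum 2 (40–59): n = 530; a·d/n = 71·283/530 = 37.9113; b·c/n = 150·26/530 = 7.3585
Stratum 3 (≥ 60): n = 619; a·d/n = 103·258/619 = 42.9305; b·c/n = 130·128/619 = 26.8821
OR_MH = (33.0756 + 37.9113 + 42.9305) / (12.4975 + 7.3585 + 26.8821) = 113.9175 / 46.7380 = 2.43736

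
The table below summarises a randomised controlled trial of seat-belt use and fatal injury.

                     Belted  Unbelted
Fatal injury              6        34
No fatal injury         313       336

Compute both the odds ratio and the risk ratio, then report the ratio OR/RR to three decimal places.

Reading the table with exposure as columns: a = 6 (Belted, case), b = 313 (Belted, non-case), c = 34 (Unbelted, case), d = 336.
OR = (6·336)/(313·34) = 2016/10642 = 0.18944
Risk in exposed = 6/319 = 0.01881; risk in unexposed = 34/370 = 0.09189; RR = 0.20468
OR/RR = 0.18944 / 0.20468 = 0.92552
The outcome is rare in both groups, so OR ≈ RR (ratio near 1).

0.926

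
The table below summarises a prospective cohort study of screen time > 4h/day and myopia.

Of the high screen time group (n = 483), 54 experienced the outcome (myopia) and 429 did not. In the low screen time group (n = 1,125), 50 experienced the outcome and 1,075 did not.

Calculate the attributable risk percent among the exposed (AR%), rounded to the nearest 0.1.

From the description: a = 54, b = 429, c = 50, d = 1075.
Risk in exposed = 54/483 = 0.11180; risk in unexposed = 50/1125 = 0.04444.
RR = 0.11180/0.04444 = 2.51553
AR% = (RR − 1)/RR × 100 = (2.51553 − 1)/2.51553 × 100 = 60.2469%

60.2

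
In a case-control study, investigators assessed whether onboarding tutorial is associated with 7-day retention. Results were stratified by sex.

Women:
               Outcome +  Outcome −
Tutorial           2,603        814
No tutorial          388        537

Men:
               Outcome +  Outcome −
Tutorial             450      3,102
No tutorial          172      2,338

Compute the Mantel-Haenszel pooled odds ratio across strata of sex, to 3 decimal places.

3.082

OR_MH = Σ(aᵢdᵢ/nᵢ) / Σ(bᵢcᵢ/nᵢ), where nᵢ is the stratum total.
Stratum 1 (Women): n = 4342; a·d/n = 2603·537/4342 = 321.9279; b·c/n = 814·388/4342 = 72.7388
Stratum 2 (Men): n = 6062; a·d/n = 450·2338/6062 = 173.5566; b·c/n = 3102·172/6062 = 88.0145
OR_MH = (321.9279 + 173.5566) / (72.7388 + 88.0145) = 495.4845 / 160.7533 = 3.08227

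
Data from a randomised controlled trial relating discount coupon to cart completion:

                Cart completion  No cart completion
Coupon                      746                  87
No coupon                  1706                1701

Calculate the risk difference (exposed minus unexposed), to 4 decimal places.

Cells: a = 746, b = 87, c = 1706, d = 1701.
Risk in exposed = 746/833 = 0.895558; risk in unexposed = 1706/3407 = 0.500734.
Risk difference = 0.895558 − 0.500734 = 0.394824

0.3948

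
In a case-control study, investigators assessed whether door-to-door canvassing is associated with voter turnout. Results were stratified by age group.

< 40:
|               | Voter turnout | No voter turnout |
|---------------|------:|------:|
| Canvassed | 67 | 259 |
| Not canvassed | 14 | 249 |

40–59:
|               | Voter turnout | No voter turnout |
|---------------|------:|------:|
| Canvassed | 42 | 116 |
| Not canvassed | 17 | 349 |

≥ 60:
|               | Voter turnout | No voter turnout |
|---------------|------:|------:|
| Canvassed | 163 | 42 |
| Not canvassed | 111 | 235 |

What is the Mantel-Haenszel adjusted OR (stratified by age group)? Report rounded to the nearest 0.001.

6.845

OR_MH = Σ(aᵢdᵢ/nᵢ) / Σ(bᵢcᵢ/nᵢ), where nᵢ is the stratum total.
Stratum 1 (< 40): n = 589; a·d/n = 67·249/589 = 28.3243; b·c/n = 259·14/589 = 6.1562
Stratum 2 (40–59): n = 524; a·d/n = 42·349/524 = 27.9733; b·c/n = 116·17/524 = 3.7634
Stratum 3 (≥ 60): n = 551; a·d/n = 163·235/551 = 69.5191; b·c/n = 42·111/551 = 8.4610
OR_MH = (28.3243 + 27.9733 + 69.5191) / (6.1562 + 3.7634 + 8.4610) = 125.8166 / 18.3805 = 6.84510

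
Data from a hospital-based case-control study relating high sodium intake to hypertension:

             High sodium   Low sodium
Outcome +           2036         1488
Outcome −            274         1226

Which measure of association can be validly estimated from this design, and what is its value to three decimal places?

Reading the table with exposure as columns: a = 2036 (High sodium, case), b = 274 (High sodium, non-case), c = 1488 (Low sodium, case), d = 1226.
This is a hospital-based case-control study: participants were sampled on outcome status, so risks in the source population cannot be estimated directly — relative risk is not valid here. The odds ratio is the appropriate measure.
OR = (a·d)/(b·c) = (2036 × 1226) / (274 × 1488) = 2496136 / 407712 = 6.12230

6.122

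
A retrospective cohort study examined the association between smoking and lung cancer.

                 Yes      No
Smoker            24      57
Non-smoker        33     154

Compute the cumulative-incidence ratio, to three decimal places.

Cells: a = 24, b = 57, c = 33, d = 154.
Risk in exposed = 24/81 = 0.29630; risk in unexposed = 33/187 = 0.17647.
RR = 0.29630 / 0.17647 = 1.67901
The risk among the exposed is 1.68 times that among the unexposed.

1.679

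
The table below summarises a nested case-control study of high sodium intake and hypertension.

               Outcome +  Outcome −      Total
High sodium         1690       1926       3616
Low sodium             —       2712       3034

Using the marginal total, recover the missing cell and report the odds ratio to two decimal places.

7.39

The missing cell is in the unexposed row: 3034 − 2712 = 322.
So a = 1690, b = 1926, c = 322, d = 2712.
OR = (a·d)/(b·c) = (1690 × 2712) / (1926 × 322) = 4583280 / 620172 = 7.39034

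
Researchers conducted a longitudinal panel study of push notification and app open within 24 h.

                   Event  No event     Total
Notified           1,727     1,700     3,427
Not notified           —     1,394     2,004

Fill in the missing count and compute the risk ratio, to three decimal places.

The missing cell is in the unexposed row: 2004 − 1394 = 610.
So a = 1727, b = 1700, c = 610, d = 1394.
RR = [a/(a+b)] / [c/(c+d)] = (1727/3427) / (610/2004) = 0.50394/0.30439 = 1.65556

1.656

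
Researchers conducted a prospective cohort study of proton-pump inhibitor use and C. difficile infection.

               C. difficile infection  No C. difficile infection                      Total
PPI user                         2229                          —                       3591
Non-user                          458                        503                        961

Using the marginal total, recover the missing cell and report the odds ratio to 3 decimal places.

The missing cell is in the exposed row: 3591 − 2229 = 1362.
So a = 2229, b = 1362, c = 458, d = 503.
OR = (a·d)/(b·c) = (2229 × 503) / (1362 × 458) = 1121187 / 623796 = 1.79736

1.797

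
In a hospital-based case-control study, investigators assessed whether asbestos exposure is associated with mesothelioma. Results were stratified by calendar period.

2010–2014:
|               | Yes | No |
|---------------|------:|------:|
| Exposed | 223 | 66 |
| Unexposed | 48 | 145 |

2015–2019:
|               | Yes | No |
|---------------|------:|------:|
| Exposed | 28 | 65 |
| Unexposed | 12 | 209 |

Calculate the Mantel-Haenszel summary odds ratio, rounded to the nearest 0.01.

OR_MH = Σ(aᵢdᵢ/nᵢ) / Σ(bᵢcᵢ/nᵢ), where nᵢ is the stratum total.
Stratum 1 (2010–2014): n = 482; a·d/n = 223·145/482 = 67.0851; b·c/n = 66·48/482 = 6.5726
Stratum 2 (2015–2019): n = 314; a·d/n = 28·209/314 = 18.6369; b·c/n = 65·12/314 = 2.4841
OR_MH = (67.0851 + 18.6369) / (6.5726 + 2.4841) = 85.7220 / 9.0567 = 9.46505

9.47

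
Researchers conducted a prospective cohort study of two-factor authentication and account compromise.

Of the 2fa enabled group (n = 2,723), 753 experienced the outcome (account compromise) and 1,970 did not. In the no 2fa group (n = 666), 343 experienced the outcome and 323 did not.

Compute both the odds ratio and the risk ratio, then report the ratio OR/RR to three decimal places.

From the description: a = 753, b = 1970, c = 343, d = 323.
OR = (753·323)/(1970·343) = 243219/675710 = 0.35995
Risk in exposed = 753/2723 = 0.27653; risk in unexposed = 343/666 = 0.51502; RR = 0.53694
OR/RR = 0.35995 / 0.53694 = 0.67036
The outcome is not rare, so the OR lies further from 1 than the RR.

0.670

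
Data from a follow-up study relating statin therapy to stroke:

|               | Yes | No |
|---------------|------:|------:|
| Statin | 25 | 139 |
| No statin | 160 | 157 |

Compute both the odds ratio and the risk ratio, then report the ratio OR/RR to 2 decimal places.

Cells: a = 25, b = 139, c = 160, d = 157.
OR = (25·157)/(139·160) = 3925/22240 = 0.17648
Risk in exposed = 25/164 = 0.15244; risk in unexposed = 160/317 = 0.50473; RR = 0.30202
OR/RR = 0.17648 / 0.30202 = 0.58435
The outcome is not rare, so the OR lies further from 1 than the RR.

0.58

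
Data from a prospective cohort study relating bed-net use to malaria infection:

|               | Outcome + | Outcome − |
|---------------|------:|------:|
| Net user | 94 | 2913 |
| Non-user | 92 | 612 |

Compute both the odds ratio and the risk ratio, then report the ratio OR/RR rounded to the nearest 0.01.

Cells: a = 94, b = 2913, c = 92, d = 612.
OR = (94·612)/(2913·92) = 57528/267996 = 0.21466
Risk in exposed = 94/3007 = 0.03126; risk in unexposed = 92/704 = 0.13068; RR = 0.23921
OR/RR = 0.21466 / 0.23921 = 0.89737
The outcome is not rare, so the OR lies further from 1 than the RR.

0.90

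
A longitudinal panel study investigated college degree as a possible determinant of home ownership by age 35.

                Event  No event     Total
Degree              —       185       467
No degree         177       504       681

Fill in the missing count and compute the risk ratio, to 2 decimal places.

The missing cell is in the exposed row: 467 − 185 = 282.
So a = 282, b = 185, c = 177, d = 504.
RR = [a/(a+b)] / [c/(c+d)] = (282/467) / (177/681) = 0.60385/0.25991 = 2.32330

2.32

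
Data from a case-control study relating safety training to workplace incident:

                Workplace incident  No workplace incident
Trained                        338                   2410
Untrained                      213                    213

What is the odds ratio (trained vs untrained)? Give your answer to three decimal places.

Cells: a = 338, b = 2410, c = 213, d = 213.
OR = (a·d)/(b·c) = (338 × 213) / (2410 × 213) = 71994 / 513330 = 0.14025
Exposure is associated with lower odds of workplace incident (OR = 0.14 < 1).

0.140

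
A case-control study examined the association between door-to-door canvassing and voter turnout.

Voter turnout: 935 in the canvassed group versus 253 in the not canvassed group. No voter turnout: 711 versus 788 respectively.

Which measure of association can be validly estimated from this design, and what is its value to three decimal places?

From the description: a = 935, b = 711, c = 253, d = 788.
This is a case-control study: participants were sampled on outcome status, so risks in the source population cannot be estimated directly — relative risk is not valid here. The odds ratio is the appropriate measure.
OR = (a·d)/(b·c) = (935 × 788) / (711 × 253) = 736780 / 179883 = 4.09588

4.096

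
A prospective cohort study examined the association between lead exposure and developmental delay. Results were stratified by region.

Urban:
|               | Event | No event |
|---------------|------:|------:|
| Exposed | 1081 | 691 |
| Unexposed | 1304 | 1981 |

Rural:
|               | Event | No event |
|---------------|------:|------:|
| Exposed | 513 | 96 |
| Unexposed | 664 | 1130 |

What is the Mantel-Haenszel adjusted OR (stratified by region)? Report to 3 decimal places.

3.247

OR_MH = Σ(aᵢdᵢ/nᵢ) / Σ(bᵢcᵢ/nᵢ), where nᵢ is the stratum total.
Stratum 1 (Urban): n = 5057; a·d/n = 1081·1981/5057 = 423.4647; b·c/n = 691·1304/5057 = 178.1815
Stratum 2 (Rural): n = 2403; a·d/n = 513·1130/2403 = 241.2360; b·c/n = 96·664/2403 = 26.5268
OR_MH = (423.4647 + 241.2360) / (178.1815 + 26.5268) = 664.7007 / 204.7084 = 3.24706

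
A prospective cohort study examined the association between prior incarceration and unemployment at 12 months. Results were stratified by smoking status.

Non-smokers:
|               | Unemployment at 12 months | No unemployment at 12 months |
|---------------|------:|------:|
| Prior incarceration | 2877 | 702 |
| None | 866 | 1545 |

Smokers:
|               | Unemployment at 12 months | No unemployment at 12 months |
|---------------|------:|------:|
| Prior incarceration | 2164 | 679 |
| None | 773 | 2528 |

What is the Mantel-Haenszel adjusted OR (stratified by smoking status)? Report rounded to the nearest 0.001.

OR_MH = Σ(aᵢdᵢ/nᵢ) / Σ(bᵢcᵢ/nᵢ), where nᵢ is the stratum total.
Stratum 1 (Non-smokers): n = 5990; a·d/n = 2877·1545/5990 = 742.0643; b·c/n = 702·866/5990 = 101.4912
Stratum 2 (Smokers): n = 6144; a·d/n = 2164·2528/6144 = 890.3958; b·c/n = 679·773/6144 = 85.4276
OR_MH = (742.0643 + 890.3958) / (101.4912 + 85.4276) = 1632.4601 / 186.9187 = 8.73353

8.734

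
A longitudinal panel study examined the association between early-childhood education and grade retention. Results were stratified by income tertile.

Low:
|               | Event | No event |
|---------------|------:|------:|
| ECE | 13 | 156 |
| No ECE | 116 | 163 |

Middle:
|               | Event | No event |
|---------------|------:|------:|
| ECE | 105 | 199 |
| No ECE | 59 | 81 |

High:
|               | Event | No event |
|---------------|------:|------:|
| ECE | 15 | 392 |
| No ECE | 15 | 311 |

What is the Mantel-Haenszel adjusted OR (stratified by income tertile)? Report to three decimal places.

OR_MH = Σ(aᵢdᵢ/nᵢ) / Σ(bᵢcᵢ/nᵢ), where nᵢ is the stratum total.
Stratum 1 (Low): n = 448; a·d/n = 13·163/448 = 4.7299; b·c/n = 156·116/448 = 40.3929
Stratum 2 (Middle): n = 444; a·d/n = 105·81/444 = 19.1554; b·c/n = 199·59/444 = 26.4437
Stratum 3 (High): n = 733; a·d/n = 15·311/733 = 6.3643; b·c/n = 392·15/733 = 8.0218
OR_MH = (4.7299 + 19.1554 + 6.3643) / (40.3929 + 26.4437 + 8.0218) = 30.2496 / 74.8584 = 0.40409

0.404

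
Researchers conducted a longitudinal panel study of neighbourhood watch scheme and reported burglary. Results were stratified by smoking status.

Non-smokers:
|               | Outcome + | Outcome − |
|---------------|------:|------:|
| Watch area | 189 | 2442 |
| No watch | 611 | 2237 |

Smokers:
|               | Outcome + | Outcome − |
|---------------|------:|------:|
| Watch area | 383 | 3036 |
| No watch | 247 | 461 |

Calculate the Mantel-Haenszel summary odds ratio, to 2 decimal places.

0.26

OR_MH = Σ(aᵢdᵢ/nᵢ) / Σ(bᵢcᵢ/nᵢ), where nᵢ is the stratum total.
Stratum 1 (Non-smokers): n = 5479; a·d/n = 189·2237/5479 = 77.1661; b·c/n = 2442·611/5479 = 272.3238
Stratum 2 (Smokers): n = 4127; a·d/n = 383·461/4127 = 42.7824; b·c/n = 3036·247/4127 = 181.7039
OR_MH = (77.1661 + 42.7824) / (272.3238 + 181.7039) = 119.9485 / 454.0277 = 0.26419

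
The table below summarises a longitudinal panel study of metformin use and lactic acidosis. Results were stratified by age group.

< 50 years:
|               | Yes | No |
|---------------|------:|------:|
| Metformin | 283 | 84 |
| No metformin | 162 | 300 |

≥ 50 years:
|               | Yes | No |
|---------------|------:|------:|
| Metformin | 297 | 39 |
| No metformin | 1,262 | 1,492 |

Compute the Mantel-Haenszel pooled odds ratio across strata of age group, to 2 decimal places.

7.60

OR_MH = Σ(aᵢdᵢ/nᵢ) / Σ(bᵢcᵢ/nᵢ), where nᵢ is the stratum total.
Stratum 1 (< 50 years): n = 829; a·d/n = 283·300/829 = 102.4125; b·c/n = 84·162/829 = 16.4150
Stratum 2 (≥ 50 years): n = 3090; a·d/n = 297·1492/3090 = 143.4058; b·c/n = 39·1262/3090 = 15.9282
OR_MH = (102.4125 + 143.4058) / (16.4150 + 15.9282) = 245.8184 / 32.3431 = 7.60033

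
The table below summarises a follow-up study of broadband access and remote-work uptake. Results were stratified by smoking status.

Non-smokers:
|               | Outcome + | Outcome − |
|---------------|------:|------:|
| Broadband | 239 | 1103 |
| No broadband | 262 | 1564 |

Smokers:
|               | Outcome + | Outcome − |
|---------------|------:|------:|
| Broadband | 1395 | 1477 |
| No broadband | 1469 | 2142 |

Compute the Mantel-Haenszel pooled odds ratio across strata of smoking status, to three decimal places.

1.359

OR_MH = Σ(aᵢdᵢ/nᵢ) / Σ(bᵢcᵢ/nᵢ), where nᵢ is the stratum total.
Stratum 1 (Non-smokers): n = 3168; a·d/n = 239·1564/3168 = 117.9912; b·c/n = 1103·262/3168 = 91.2203
Stratum 2 (Smokers): n = 6483; a·d/n = 1395·2142/6483 = 460.9116; b·c/n = 1477·1469/6483 = 334.6773
OR_MH = (117.9912 + 460.9116) / (91.2203 + 334.6773) = 578.9028 / 425.8976 = 1.35925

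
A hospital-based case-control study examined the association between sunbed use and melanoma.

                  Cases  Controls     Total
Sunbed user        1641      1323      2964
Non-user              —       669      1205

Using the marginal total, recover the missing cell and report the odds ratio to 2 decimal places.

The missing cell is in the unexposed row: 1205 − 669 = 536.
So a = 1641, b = 1323, c = 536, d = 669.
OR = (a·d)/(b·c) = (1641 × 669) / (1323 × 536) = 1097829 / 709128 = 1.54814

1.55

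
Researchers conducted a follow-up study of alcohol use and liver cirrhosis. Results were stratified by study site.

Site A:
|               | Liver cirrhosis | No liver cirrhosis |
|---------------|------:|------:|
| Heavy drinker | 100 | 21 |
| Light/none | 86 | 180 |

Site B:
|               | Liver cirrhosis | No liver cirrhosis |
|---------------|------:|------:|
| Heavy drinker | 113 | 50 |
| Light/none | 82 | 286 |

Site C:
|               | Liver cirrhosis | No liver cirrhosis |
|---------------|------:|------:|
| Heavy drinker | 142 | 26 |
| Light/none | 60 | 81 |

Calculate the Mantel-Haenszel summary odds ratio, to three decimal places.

OR_MH = Σ(aᵢdᵢ/nᵢ) / Σ(bᵢcᵢ/nᵢ), where nᵢ is the stratum total.
Stratum 1 (Site A): n = 387; a·d/n = 100·180/387 = 46.5116; b·c/n = 21·86/387 = 4.6667
Stratum 2 (Site B): n = 531; a·d/n = 113·286/531 = 60.8625; b·c/n = 50·82/531 = 7.7213
Stratum 3 (Site C): n = 309; a·d/n = 142·81/309 = 37.2233; b·c/n = 26·60/309 = 5.0485
OR_MH = (46.5116 + 60.8625 + 37.2233) / (4.6667 + 7.7213 + 5.0485) = 144.5975 / 17.4365 = 8.29281

8.293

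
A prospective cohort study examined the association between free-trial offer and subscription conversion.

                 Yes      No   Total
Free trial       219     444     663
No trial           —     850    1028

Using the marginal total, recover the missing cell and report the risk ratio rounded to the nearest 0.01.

1.91

The missing cell is in the unexposed row: 1028 − 850 = 178.
So a = 219, b = 444, c = 178, d = 850.
RR = [a/(a+b)] / [c/(c+d)] = (219/663) / (178/1028) = 0.33032/0.17315 = 1.90767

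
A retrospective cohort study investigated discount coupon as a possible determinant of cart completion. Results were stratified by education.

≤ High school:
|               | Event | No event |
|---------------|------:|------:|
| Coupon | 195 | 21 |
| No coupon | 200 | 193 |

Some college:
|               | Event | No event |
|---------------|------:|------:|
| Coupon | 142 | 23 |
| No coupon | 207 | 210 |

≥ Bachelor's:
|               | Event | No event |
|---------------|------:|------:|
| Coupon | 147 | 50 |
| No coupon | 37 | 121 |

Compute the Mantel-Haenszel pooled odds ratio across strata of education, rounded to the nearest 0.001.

8.041

OR_MH = Σ(aᵢdᵢ/nᵢ) / Σ(bᵢcᵢ/nᵢ), where nᵢ is the stratum total.
Stratum 1 (≤ High school): n = 609; a·d/n = 195·193/609 = 61.7980; b·c/n = 21·200/609 = 6.8966
Stratum 2 (Some college): n = 582; a·d/n = 142·210/582 = 51.2371; b·c/n = 23·207/582 = 8.1804
Stratum 3 (≥ Bachelor's): n = 355; a·d/n = 147·121/355 = 50.1042; b·c/n = 50·37/355 = 5.2113
OR_MH = (61.7980 + 51.2371 + 50.1042) / (6.8966 + 8.1804 + 5.2113) = 163.1394 / 20.2882 = 8.04108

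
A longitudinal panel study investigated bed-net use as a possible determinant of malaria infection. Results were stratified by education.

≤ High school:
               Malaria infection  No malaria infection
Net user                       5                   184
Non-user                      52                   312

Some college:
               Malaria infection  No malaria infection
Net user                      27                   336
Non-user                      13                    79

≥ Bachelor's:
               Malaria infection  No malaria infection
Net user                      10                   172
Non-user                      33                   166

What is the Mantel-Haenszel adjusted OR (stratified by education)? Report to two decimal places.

0.28

OR_MH = Σ(aᵢdᵢ/nᵢ) / Σ(bᵢcᵢ/nᵢ), where nᵢ is the stratum total.
Stratum 1 (≤ High school): n = 553; a·d/n = 5·312/553 = 2.8210; b·c/n = 184·52/553 = 17.3020
Stratum 2 (Some college): n = 455; a·d/n = 27·79/455 = 4.6879; b·c/n = 336·13/455 = 9.6000
Stratum 3 (≥ Bachelor's): n = 381; a·d/n = 10·166/381 = 4.3570; b·c/n = 172·33/381 = 14.8976
OR_MH = (2.8210 + 4.6879 + 4.3570) / (17.3020 + 9.6000 + 14.8976) = 11.8658 / 41.7996 = 0.28387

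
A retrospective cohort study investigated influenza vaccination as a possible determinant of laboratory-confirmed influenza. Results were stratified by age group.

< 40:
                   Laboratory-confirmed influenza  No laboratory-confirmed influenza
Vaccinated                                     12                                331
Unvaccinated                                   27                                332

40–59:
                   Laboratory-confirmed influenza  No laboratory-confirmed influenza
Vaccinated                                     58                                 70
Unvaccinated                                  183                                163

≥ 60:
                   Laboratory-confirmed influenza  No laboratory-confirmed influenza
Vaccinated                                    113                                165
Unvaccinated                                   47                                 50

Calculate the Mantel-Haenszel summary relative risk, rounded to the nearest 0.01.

RR_MH = Σ(aᵢ·n₀ᵢ/nᵢ) / Σ(cᵢ·n₁ᵢ/nᵢ), with n₁ᵢ = aᵢ+bᵢ (exposed), n₀ᵢ = cᵢ+dᵢ (unexposed), nᵢ = n₁ᵢ+n₀ᵢ.
Stratum 1 (< 40): n₁ = 343, n₀ = 359, n = 702; a·n₀/n = 12·359/702 = 6.1368; c·n₁/n = 27·343/702 = 13.1923
Stratum 2 (40–59): n₁ = 128, n₀ = 346, n = 474; a·n₀/n = 58·346/474 = 42.3376; c·n₁/n = 183·128/474 = 49.4177
Stratum 3 (≥ 60): n₁ = 278, n₀ = 97, n = 375; a·n₀/n = 113·97/375 = 29.2293; c·n₁/n = 47·278/375 = 34.8427
RR_MH = (6.1368 + 42.3376 + 29.2293) / (13.1923 + 49.4177 + 34.8427) = 77.7036 / 97.4527 = 0.79735

0.80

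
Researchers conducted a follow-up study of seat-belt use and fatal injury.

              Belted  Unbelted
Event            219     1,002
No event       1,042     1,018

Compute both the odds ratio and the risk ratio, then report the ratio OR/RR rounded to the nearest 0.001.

0.610

Reading the table with exposure as columns: a = 219 (Belted, case), b = 1042 (Belted, non-case), c = 1002 (Unbelted, case), d = 1018.
OR = (219·1018)/(1042·1002) = 222942/1044084 = 0.21353
Risk in exposed = 219/1261 = 0.17367; risk in unexposed = 1002/2020 = 0.49604; RR = 0.35012
OR/RR = 0.21353 / 0.35012 = 0.60988
The outcome is not rare, so the OR lies further from 1 than the RR.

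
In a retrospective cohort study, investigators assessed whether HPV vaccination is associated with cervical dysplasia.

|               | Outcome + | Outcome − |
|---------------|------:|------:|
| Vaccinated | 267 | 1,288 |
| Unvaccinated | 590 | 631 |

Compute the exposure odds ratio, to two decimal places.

Cells: a = 267, b = 1288, c = 590, d = 631.
OR = (a·d)/(b·c) = (267 × 631) / (1288 × 590) = 168477 / 759920 = 0.22170
Exposure is associated with lower odds of cervical dysplasia (OR = 0.22 < 1).

0.22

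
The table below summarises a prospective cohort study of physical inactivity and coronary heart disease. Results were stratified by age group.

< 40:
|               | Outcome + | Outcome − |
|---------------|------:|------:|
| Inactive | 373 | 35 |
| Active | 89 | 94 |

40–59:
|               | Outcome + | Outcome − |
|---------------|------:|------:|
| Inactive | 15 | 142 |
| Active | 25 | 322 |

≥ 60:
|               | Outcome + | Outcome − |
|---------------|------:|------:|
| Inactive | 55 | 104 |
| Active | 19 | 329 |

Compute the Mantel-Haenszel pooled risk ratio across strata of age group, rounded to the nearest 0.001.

RR_MH = Σ(aᵢ·n₀ᵢ/nᵢ) / Σ(cᵢ·n₁ᵢ/nᵢ), with n₁ᵢ = aᵢ+bᵢ (exposed), n₀ᵢ = cᵢ+dᵢ (unexposed), nᵢ = n₁ᵢ+n₀ᵢ.
Stratum 1 (< 40): n₁ = 408, n₀ = 183, n = 591; a·n₀/n = 373·183/591 = 115.4975; c·n₁/n = 89·408/591 = 61.4416
Stratum 2 (40–59): n₁ = 157, n₀ = 347, n = 504; a·n₀/n = 15·347/504 = 10.3274; c·n₁/n = 25·157/504 = 7.7877
Stratum 3 (≥ 60): n₁ = 159, n₀ = 348, n = 507; a·n₀/n = 55·348/507 = 37.7515; c·n₁/n = 19·159/507 = 5.9586
RR_MH = (115.4975 + 10.3274 + 37.7515) / (61.4416 + 7.7877 + 5.9586) = 163.5763 / 75.1879 = 2.17557

2.176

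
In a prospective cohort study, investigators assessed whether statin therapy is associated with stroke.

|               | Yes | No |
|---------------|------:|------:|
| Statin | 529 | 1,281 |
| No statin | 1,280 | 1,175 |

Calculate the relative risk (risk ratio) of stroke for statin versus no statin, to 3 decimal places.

0.561

Cells: a = 529, b = 1281, c = 1280, d = 1175.
Risk in exposed = 529/1810 = 0.29227; risk in unexposed = 1280/2455 = 0.52138.
RR = 0.29227 / 0.52138 = 0.56056
The risk is 44% lower among the exposed than among the unexposed.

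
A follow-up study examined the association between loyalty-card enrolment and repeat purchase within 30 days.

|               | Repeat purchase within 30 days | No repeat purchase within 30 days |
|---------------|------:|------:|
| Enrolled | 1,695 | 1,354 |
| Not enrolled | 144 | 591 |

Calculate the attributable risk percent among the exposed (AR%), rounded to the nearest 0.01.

Cells: a = 1695, b = 1354, c = 144, d = 591.
Risk in exposed = 1695/3049 = 0.55592; risk in unexposed = 144/735 = 0.19592.
RR = 0.55592/0.19592 = 2.83751
AR% = (RR − 1)/RR × 100 = (2.83751 − 1)/2.83751 × 100 = 64.7578%

64.76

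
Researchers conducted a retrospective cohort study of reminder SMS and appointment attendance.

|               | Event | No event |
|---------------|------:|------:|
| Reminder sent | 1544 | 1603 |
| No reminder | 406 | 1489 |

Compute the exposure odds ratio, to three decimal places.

3.533

Cells: a = 1544, b = 1603, c = 406, d = 1489.
OR = (a·d)/(b·c) = (1544 × 1489) / (1603 × 406) = 2299016 / 650818 = 3.53250
The odds of appointment attendance are about 3.53 times as high in the reminder sent group.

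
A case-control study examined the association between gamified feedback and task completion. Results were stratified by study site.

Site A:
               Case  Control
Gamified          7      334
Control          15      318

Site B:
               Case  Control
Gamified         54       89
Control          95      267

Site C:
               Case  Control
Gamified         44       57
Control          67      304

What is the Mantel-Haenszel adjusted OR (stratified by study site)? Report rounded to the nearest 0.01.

OR_MH = Σ(aᵢdᵢ/nᵢ) / Σ(bᵢcᵢ/nᵢ), where nᵢ is the stratum total.
Stratum 1 (Site A): n = 674; a·d/n = 7·318/674 = 3.3027; b·c/n = 334·15/674 = 7.4332
Stratum 2 (Site B): n = 505; a·d/n = 54·267/505 = 28.5505; b·c/n = 89·95/505 = 16.7426
Stratum 3 (Site C): n = 472; a·d/n = 44·304/472 = 28.3390; b·c/n = 57·67/472 = 8.0911
OR_MH = (3.3027 + 28.5505 + 28.3390) / (7.4332 + 16.7426 + 8.0911) = 60.1921 / 32.2669 = 1.86545

1.87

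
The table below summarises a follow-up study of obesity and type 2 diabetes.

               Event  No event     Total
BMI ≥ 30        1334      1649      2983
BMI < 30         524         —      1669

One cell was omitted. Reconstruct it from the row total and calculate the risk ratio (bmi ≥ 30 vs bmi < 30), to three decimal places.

1.424

The missing cell is in the unexposed row: 1669 − 524 = 1145.
So a = 1334, b = 1649, c = 524, d = 1145.
RR = [a/(a+b)] / [c/(c+d)] = (1334/2983) / (524/1669) = 0.44720/0.31396 = 1.42439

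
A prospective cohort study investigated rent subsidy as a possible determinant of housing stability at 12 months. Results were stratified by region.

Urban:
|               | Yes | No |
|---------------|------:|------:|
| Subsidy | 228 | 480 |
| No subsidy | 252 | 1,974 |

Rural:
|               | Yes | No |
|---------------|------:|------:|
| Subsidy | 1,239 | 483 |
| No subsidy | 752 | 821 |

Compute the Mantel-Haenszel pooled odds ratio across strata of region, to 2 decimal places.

OR_MH = Σ(aᵢdᵢ/nᵢ) / Σ(bᵢcᵢ/nᵢ), where nᵢ is the stratum total.
Stratum 1 (Urban): n = 2934; a·d/n = 228·1974/2934 = 153.3988; b·c/n = 480·252/2934 = 41.2270
Stratum 2 (Rural): n = 3295; a·d/n = 1239·821/3295 = 308.7159; b·c/n = 483·752/3295 = 110.2325
OR_MH = (153.3988 + 308.7159) / (41.2270 + 110.2325) = 462.1147 / 151.4595 = 3.05108

3.05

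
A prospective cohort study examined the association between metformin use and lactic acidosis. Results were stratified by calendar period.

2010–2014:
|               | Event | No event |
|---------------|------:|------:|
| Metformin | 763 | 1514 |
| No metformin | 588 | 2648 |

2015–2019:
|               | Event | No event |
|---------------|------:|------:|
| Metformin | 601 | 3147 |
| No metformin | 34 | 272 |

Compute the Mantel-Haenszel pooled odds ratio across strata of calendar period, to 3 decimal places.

2.165

OR_MH = Σ(aᵢdᵢ/nᵢ) / Σ(bᵢcᵢ/nᵢ), where nᵢ is the stratum total.
Stratum 1 (2010–2014): n = 5513; a·d/n = 763·2648/5513 = 366.4836; b·c/n = 1514·588/5513 = 161.4787
Stratum 2 (2015–2019): n = 4054; a·d/n = 601·272/4054 = 40.3236; b·c/n = 3147·34/4054 = 26.3932
OR_MH = (366.4836 + 40.3236) / (161.4787 + 26.3932) = 406.8072 / 187.8719 = 2.16534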